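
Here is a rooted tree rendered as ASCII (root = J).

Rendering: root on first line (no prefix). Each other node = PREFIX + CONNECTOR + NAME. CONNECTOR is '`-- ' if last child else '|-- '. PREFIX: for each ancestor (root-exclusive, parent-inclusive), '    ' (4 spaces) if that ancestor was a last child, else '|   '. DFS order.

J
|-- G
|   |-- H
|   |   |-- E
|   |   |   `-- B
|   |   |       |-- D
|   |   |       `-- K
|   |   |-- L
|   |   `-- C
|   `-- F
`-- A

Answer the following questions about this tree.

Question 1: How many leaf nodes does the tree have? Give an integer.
Leaves (nodes with no children): A, C, D, F, K, L

Answer: 6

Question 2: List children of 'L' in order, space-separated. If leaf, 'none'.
Node L's children (from adjacency): (leaf)

Answer: none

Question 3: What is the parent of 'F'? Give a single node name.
Answer: G

Derivation:
Scan adjacency: F appears as child of G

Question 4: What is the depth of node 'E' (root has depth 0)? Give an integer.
Path from root to E: J -> G -> H -> E
Depth = number of edges = 3

Answer: 3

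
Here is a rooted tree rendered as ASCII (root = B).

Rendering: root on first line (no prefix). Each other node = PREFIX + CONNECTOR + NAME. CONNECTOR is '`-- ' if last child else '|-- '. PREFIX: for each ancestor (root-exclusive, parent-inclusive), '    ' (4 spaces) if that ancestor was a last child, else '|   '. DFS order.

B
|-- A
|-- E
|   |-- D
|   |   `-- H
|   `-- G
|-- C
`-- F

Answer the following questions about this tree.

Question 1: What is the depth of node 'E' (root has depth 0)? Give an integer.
Answer: 1

Derivation:
Path from root to E: B -> E
Depth = number of edges = 1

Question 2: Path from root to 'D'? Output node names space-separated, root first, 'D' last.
Walk down from root: B -> E -> D

Answer: B E D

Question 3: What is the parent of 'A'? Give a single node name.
Answer: B

Derivation:
Scan adjacency: A appears as child of B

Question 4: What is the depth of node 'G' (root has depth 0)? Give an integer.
Path from root to G: B -> E -> G
Depth = number of edges = 2

Answer: 2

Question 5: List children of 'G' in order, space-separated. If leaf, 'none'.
Answer: none

Derivation:
Node G's children (from adjacency): (leaf)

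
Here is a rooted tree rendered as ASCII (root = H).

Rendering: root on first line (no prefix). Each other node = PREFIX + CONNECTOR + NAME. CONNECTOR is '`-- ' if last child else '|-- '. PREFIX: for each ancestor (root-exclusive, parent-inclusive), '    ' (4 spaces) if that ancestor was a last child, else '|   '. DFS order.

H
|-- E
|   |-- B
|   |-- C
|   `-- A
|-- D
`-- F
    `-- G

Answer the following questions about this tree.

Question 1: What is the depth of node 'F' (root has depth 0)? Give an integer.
Path from root to F: H -> F
Depth = number of edges = 1

Answer: 1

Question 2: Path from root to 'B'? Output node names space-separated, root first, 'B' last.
Walk down from root: H -> E -> B

Answer: H E B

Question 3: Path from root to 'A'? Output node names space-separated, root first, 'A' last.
Answer: H E A

Derivation:
Walk down from root: H -> E -> A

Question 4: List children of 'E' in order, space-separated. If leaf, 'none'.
Node E's children (from adjacency): B, C, A

Answer: B C A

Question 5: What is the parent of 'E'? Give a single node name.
Scan adjacency: E appears as child of H

Answer: H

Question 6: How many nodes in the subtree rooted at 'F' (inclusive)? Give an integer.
Answer: 2

Derivation:
Subtree rooted at F contains: F, G
Count = 2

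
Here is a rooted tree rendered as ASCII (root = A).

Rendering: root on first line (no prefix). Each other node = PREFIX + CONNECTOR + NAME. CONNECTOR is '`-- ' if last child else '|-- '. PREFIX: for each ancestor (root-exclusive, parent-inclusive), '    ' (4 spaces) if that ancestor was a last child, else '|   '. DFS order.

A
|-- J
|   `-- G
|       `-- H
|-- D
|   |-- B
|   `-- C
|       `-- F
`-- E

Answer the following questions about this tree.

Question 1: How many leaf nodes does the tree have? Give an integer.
Answer: 4

Derivation:
Leaves (nodes with no children): B, E, F, H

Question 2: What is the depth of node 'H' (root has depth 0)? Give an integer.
Path from root to H: A -> J -> G -> H
Depth = number of edges = 3

Answer: 3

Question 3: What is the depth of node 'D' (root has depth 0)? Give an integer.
Path from root to D: A -> D
Depth = number of edges = 1

Answer: 1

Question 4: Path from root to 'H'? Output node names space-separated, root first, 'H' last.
Walk down from root: A -> J -> G -> H

Answer: A J G H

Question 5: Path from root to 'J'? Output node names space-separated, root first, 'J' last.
Answer: A J

Derivation:
Walk down from root: A -> J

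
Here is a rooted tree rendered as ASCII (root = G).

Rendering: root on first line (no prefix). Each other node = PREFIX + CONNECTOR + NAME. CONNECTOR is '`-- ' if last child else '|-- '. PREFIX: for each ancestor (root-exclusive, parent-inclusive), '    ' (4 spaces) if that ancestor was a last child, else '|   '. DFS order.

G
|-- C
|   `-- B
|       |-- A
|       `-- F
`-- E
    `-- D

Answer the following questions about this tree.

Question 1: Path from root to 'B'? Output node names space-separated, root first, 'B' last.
Answer: G C B

Derivation:
Walk down from root: G -> C -> B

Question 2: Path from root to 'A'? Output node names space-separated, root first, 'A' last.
Walk down from root: G -> C -> B -> A

Answer: G C B A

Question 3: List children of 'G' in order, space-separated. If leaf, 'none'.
Node G's children (from adjacency): C, E

Answer: C E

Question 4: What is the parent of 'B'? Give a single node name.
Scan adjacency: B appears as child of C

Answer: C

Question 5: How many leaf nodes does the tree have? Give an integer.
Leaves (nodes with no children): A, D, F

Answer: 3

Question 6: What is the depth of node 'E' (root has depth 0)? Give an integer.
Answer: 1

Derivation:
Path from root to E: G -> E
Depth = number of edges = 1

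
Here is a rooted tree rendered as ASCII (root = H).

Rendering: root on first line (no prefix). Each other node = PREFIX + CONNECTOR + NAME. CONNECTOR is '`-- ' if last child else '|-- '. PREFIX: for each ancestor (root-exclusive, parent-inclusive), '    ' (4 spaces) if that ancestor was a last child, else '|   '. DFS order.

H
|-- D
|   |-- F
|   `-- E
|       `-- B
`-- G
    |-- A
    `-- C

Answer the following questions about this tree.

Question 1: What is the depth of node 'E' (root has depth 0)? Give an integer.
Answer: 2

Derivation:
Path from root to E: H -> D -> E
Depth = number of edges = 2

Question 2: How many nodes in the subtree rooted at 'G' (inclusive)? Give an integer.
Subtree rooted at G contains: A, C, G
Count = 3

Answer: 3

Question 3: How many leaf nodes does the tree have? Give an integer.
Leaves (nodes with no children): A, B, C, F

Answer: 4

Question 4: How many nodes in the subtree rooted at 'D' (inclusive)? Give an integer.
Subtree rooted at D contains: B, D, E, F
Count = 4

Answer: 4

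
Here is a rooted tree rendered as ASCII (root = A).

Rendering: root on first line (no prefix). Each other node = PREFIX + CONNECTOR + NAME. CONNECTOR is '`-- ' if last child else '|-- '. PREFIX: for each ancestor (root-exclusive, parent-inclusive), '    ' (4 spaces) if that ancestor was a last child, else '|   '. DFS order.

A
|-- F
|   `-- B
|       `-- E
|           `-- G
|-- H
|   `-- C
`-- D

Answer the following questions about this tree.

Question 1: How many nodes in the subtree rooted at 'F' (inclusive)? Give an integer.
Subtree rooted at F contains: B, E, F, G
Count = 4

Answer: 4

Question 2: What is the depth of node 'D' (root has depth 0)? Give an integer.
Path from root to D: A -> D
Depth = number of edges = 1

Answer: 1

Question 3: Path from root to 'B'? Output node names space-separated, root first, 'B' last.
Answer: A F B

Derivation:
Walk down from root: A -> F -> B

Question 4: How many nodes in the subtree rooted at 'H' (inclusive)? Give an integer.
Subtree rooted at H contains: C, H
Count = 2

Answer: 2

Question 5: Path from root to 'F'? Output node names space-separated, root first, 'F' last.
Answer: A F

Derivation:
Walk down from root: A -> F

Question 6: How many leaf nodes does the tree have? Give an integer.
Leaves (nodes with no children): C, D, G

Answer: 3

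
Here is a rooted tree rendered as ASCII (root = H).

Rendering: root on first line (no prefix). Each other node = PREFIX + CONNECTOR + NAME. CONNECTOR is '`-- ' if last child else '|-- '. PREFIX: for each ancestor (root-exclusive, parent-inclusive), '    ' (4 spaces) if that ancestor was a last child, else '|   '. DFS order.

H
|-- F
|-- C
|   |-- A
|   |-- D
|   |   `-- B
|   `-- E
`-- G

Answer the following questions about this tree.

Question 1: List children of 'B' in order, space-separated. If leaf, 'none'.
Answer: none

Derivation:
Node B's children (from adjacency): (leaf)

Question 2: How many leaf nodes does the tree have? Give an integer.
Leaves (nodes with no children): A, B, E, F, G

Answer: 5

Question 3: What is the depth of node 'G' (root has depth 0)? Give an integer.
Path from root to G: H -> G
Depth = number of edges = 1

Answer: 1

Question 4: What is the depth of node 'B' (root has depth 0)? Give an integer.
Path from root to B: H -> C -> D -> B
Depth = number of edges = 3

Answer: 3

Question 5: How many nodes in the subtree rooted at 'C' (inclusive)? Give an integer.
Subtree rooted at C contains: A, B, C, D, E
Count = 5

Answer: 5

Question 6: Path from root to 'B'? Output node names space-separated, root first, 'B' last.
Answer: H C D B

Derivation:
Walk down from root: H -> C -> D -> B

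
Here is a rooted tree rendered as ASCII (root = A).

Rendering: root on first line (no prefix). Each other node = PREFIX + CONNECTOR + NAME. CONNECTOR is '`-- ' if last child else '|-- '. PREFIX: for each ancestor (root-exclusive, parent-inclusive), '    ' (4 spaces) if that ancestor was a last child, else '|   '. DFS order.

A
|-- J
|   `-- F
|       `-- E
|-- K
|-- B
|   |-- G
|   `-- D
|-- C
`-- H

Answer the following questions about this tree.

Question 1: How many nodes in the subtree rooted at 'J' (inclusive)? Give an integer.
Subtree rooted at J contains: E, F, J
Count = 3

Answer: 3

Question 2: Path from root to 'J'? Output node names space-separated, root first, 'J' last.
Answer: A J

Derivation:
Walk down from root: A -> J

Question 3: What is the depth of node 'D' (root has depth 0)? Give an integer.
Path from root to D: A -> B -> D
Depth = number of edges = 2

Answer: 2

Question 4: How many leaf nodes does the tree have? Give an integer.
Leaves (nodes with no children): C, D, E, G, H, K

Answer: 6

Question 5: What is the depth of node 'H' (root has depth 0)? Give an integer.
Answer: 1

Derivation:
Path from root to H: A -> H
Depth = number of edges = 1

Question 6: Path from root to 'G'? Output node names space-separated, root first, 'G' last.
Walk down from root: A -> B -> G

Answer: A B G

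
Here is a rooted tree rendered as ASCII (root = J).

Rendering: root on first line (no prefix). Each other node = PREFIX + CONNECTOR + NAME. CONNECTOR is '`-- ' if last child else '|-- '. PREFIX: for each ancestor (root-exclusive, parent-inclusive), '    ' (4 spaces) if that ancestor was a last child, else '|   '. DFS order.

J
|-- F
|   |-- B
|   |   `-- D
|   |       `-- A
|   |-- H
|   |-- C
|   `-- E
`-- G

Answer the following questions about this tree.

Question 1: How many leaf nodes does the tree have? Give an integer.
Answer: 5

Derivation:
Leaves (nodes with no children): A, C, E, G, H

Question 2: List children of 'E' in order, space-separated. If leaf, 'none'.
Node E's children (from adjacency): (leaf)

Answer: none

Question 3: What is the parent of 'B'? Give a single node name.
Answer: F

Derivation:
Scan adjacency: B appears as child of F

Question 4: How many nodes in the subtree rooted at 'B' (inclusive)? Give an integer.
Subtree rooted at B contains: A, B, D
Count = 3

Answer: 3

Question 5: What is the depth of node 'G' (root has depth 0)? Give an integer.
Path from root to G: J -> G
Depth = number of edges = 1

Answer: 1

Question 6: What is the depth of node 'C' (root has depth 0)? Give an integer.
Answer: 2

Derivation:
Path from root to C: J -> F -> C
Depth = number of edges = 2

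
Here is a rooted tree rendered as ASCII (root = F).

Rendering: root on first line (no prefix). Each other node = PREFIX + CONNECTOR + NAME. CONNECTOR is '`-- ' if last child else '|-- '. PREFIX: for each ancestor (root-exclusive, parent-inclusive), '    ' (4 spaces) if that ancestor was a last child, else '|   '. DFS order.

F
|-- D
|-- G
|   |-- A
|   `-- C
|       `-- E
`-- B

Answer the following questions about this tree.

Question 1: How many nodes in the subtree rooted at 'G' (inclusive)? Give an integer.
Answer: 4

Derivation:
Subtree rooted at G contains: A, C, E, G
Count = 4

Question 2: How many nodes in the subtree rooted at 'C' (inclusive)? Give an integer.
Subtree rooted at C contains: C, E
Count = 2

Answer: 2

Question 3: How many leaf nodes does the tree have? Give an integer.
Leaves (nodes with no children): A, B, D, E

Answer: 4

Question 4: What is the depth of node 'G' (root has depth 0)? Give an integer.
Path from root to G: F -> G
Depth = number of edges = 1

Answer: 1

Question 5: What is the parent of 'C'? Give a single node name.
Answer: G

Derivation:
Scan adjacency: C appears as child of G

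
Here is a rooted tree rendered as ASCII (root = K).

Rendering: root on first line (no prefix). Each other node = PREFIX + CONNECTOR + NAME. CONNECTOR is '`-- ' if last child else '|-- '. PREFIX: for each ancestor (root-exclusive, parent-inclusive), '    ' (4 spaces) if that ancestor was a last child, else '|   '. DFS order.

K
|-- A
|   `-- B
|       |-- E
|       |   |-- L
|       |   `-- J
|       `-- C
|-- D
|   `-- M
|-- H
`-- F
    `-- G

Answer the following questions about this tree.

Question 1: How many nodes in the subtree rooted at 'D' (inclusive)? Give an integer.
Answer: 2

Derivation:
Subtree rooted at D contains: D, M
Count = 2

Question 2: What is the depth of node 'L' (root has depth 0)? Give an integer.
Path from root to L: K -> A -> B -> E -> L
Depth = number of edges = 4

Answer: 4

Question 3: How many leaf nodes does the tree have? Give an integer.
Answer: 6

Derivation:
Leaves (nodes with no children): C, G, H, J, L, M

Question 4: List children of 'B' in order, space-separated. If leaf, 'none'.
Answer: E C

Derivation:
Node B's children (from adjacency): E, C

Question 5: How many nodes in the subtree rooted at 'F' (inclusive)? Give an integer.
Answer: 2

Derivation:
Subtree rooted at F contains: F, G
Count = 2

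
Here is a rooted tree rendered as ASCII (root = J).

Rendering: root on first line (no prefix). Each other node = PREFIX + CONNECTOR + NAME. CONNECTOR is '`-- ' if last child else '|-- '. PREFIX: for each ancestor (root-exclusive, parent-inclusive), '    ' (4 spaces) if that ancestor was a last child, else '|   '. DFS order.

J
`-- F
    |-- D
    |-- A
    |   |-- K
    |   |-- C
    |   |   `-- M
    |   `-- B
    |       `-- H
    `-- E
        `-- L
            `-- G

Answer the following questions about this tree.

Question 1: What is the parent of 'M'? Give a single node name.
Scan adjacency: M appears as child of C

Answer: C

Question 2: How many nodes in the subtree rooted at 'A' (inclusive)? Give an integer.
Answer: 6

Derivation:
Subtree rooted at A contains: A, B, C, H, K, M
Count = 6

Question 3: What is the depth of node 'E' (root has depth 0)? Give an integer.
Answer: 2

Derivation:
Path from root to E: J -> F -> E
Depth = number of edges = 2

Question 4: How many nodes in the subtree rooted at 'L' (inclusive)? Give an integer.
Answer: 2

Derivation:
Subtree rooted at L contains: G, L
Count = 2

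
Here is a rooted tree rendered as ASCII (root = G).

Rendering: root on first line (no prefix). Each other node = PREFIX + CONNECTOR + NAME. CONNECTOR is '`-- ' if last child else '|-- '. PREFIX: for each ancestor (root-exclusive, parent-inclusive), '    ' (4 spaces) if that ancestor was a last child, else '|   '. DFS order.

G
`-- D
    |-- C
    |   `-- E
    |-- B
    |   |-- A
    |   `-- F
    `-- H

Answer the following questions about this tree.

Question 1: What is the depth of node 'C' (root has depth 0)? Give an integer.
Path from root to C: G -> D -> C
Depth = number of edges = 2

Answer: 2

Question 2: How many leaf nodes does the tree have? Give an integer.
Leaves (nodes with no children): A, E, F, H

Answer: 4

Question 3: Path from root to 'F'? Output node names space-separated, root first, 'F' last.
Walk down from root: G -> D -> B -> F

Answer: G D B F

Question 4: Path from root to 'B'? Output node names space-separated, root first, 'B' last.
Answer: G D B

Derivation:
Walk down from root: G -> D -> B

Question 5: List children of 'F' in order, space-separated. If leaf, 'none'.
Node F's children (from adjacency): (leaf)

Answer: none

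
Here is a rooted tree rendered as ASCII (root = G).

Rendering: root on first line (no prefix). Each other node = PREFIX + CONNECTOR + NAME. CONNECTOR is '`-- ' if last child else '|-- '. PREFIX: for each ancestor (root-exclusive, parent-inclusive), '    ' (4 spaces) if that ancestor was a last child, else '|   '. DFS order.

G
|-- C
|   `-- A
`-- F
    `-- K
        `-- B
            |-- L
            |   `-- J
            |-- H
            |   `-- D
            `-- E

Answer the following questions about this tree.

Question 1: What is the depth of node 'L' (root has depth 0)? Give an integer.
Path from root to L: G -> F -> K -> B -> L
Depth = number of edges = 4

Answer: 4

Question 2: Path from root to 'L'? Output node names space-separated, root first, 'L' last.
Answer: G F K B L

Derivation:
Walk down from root: G -> F -> K -> B -> L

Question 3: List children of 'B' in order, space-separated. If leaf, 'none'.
Answer: L H E

Derivation:
Node B's children (from adjacency): L, H, E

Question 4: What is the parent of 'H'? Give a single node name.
Scan adjacency: H appears as child of B

Answer: B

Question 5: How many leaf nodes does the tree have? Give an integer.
Answer: 4

Derivation:
Leaves (nodes with no children): A, D, E, J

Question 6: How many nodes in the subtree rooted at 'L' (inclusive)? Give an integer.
Answer: 2

Derivation:
Subtree rooted at L contains: J, L
Count = 2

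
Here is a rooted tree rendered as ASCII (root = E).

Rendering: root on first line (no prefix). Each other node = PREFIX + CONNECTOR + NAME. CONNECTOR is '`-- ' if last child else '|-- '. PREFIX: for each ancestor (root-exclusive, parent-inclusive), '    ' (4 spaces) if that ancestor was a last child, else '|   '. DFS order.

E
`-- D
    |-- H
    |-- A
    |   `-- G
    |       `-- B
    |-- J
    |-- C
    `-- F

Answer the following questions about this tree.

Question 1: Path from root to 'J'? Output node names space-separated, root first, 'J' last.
Answer: E D J

Derivation:
Walk down from root: E -> D -> J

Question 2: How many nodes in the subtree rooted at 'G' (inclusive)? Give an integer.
Answer: 2

Derivation:
Subtree rooted at G contains: B, G
Count = 2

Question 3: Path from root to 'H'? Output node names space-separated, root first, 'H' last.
Answer: E D H

Derivation:
Walk down from root: E -> D -> H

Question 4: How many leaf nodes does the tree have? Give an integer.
Answer: 5

Derivation:
Leaves (nodes with no children): B, C, F, H, J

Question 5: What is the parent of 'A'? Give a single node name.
Answer: D

Derivation:
Scan adjacency: A appears as child of D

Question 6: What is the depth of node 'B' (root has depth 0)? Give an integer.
Answer: 4

Derivation:
Path from root to B: E -> D -> A -> G -> B
Depth = number of edges = 4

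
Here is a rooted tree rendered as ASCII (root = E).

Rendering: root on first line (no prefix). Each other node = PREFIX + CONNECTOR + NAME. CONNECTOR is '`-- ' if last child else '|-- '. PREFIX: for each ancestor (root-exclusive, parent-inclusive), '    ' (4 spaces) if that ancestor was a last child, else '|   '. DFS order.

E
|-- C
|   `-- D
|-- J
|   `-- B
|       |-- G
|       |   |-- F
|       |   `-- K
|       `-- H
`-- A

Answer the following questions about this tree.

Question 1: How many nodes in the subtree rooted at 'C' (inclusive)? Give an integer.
Subtree rooted at C contains: C, D
Count = 2

Answer: 2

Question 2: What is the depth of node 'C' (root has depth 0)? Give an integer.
Path from root to C: E -> C
Depth = number of edges = 1

Answer: 1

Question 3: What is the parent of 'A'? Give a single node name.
Answer: E

Derivation:
Scan adjacency: A appears as child of E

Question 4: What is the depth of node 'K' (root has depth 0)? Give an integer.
Path from root to K: E -> J -> B -> G -> K
Depth = number of edges = 4

Answer: 4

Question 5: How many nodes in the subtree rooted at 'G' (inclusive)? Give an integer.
Answer: 3

Derivation:
Subtree rooted at G contains: F, G, K
Count = 3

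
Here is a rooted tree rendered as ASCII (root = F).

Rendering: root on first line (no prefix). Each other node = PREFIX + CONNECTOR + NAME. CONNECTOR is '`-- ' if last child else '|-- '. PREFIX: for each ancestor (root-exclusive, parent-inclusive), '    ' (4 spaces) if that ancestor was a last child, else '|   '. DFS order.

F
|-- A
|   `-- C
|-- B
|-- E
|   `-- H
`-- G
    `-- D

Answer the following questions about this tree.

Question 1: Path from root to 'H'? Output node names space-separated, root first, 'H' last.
Walk down from root: F -> E -> H

Answer: F E H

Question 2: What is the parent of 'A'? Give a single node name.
Answer: F

Derivation:
Scan adjacency: A appears as child of F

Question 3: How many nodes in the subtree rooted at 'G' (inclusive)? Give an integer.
Answer: 2

Derivation:
Subtree rooted at G contains: D, G
Count = 2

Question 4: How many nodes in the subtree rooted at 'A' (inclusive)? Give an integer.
Subtree rooted at A contains: A, C
Count = 2

Answer: 2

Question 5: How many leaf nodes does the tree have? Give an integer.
Leaves (nodes with no children): B, C, D, H

Answer: 4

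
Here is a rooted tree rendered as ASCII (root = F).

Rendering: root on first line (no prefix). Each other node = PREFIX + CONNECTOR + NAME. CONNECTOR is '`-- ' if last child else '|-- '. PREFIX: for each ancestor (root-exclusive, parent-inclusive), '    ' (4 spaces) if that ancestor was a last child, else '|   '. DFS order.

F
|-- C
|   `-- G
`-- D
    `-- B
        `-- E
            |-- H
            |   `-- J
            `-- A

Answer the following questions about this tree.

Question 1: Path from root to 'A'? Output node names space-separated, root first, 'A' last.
Answer: F D B E A

Derivation:
Walk down from root: F -> D -> B -> E -> A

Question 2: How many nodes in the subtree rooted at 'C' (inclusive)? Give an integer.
Subtree rooted at C contains: C, G
Count = 2

Answer: 2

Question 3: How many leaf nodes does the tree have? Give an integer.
Answer: 3

Derivation:
Leaves (nodes with no children): A, G, J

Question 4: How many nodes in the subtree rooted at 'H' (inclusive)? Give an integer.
Subtree rooted at H contains: H, J
Count = 2

Answer: 2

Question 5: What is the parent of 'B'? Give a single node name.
Answer: D

Derivation:
Scan adjacency: B appears as child of D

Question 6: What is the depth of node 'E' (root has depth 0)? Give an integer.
Answer: 3

Derivation:
Path from root to E: F -> D -> B -> E
Depth = number of edges = 3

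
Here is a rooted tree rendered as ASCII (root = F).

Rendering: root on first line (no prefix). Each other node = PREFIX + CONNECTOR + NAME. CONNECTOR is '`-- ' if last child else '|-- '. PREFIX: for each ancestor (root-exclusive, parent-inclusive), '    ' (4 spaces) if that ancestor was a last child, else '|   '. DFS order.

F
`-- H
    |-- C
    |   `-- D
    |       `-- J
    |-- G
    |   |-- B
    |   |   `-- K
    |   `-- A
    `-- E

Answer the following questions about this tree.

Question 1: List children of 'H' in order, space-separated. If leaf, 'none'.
Answer: C G E

Derivation:
Node H's children (from adjacency): C, G, E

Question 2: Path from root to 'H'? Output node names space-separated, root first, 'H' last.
Answer: F H

Derivation:
Walk down from root: F -> H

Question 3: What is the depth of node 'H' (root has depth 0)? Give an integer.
Answer: 1

Derivation:
Path from root to H: F -> H
Depth = number of edges = 1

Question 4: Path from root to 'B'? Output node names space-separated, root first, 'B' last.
Answer: F H G B

Derivation:
Walk down from root: F -> H -> G -> B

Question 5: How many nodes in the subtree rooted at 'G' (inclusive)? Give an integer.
Answer: 4

Derivation:
Subtree rooted at G contains: A, B, G, K
Count = 4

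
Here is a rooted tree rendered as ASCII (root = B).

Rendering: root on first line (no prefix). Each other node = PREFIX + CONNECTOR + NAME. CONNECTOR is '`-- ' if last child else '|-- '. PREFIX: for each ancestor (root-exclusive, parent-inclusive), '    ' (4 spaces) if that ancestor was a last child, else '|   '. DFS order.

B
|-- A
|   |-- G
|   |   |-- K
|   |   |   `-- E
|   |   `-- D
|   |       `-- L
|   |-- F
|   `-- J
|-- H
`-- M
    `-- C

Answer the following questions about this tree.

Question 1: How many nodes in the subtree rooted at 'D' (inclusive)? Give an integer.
Answer: 2

Derivation:
Subtree rooted at D contains: D, L
Count = 2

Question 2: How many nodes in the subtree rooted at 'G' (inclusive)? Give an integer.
Answer: 5

Derivation:
Subtree rooted at G contains: D, E, G, K, L
Count = 5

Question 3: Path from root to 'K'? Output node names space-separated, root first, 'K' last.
Answer: B A G K

Derivation:
Walk down from root: B -> A -> G -> K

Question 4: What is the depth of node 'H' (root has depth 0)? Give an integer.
Path from root to H: B -> H
Depth = number of edges = 1

Answer: 1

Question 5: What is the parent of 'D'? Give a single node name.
Answer: G

Derivation:
Scan adjacency: D appears as child of G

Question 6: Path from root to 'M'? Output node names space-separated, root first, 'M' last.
Walk down from root: B -> M

Answer: B M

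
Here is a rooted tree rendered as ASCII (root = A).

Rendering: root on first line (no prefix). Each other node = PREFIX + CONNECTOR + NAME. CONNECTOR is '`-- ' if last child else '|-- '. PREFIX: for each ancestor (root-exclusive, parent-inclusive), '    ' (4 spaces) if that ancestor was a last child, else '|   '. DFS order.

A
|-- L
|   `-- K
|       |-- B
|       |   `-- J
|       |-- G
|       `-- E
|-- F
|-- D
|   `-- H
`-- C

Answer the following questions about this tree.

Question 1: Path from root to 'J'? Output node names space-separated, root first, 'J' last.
Walk down from root: A -> L -> K -> B -> J

Answer: A L K B J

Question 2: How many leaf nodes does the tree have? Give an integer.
Leaves (nodes with no children): C, E, F, G, H, J

Answer: 6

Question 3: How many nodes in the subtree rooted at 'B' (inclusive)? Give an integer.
Subtree rooted at B contains: B, J
Count = 2

Answer: 2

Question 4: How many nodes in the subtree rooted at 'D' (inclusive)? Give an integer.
Answer: 2

Derivation:
Subtree rooted at D contains: D, H
Count = 2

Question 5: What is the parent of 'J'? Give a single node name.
Answer: B

Derivation:
Scan adjacency: J appears as child of B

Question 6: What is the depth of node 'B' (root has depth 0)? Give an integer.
Answer: 3

Derivation:
Path from root to B: A -> L -> K -> B
Depth = number of edges = 3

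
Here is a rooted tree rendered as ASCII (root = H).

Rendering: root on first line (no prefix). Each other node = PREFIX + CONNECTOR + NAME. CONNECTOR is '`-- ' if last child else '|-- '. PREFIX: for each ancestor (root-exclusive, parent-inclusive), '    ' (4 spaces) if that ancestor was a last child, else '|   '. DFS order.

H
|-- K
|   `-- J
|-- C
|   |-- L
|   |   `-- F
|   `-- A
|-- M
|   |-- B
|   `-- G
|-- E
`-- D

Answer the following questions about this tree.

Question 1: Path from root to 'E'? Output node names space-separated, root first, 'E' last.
Walk down from root: H -> E

Answer: H E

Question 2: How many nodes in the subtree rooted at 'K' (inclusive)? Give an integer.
Subtree rooted at K contains: J, K
Count = 2

Answer: 2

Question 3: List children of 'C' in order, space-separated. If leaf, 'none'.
Node C's children (from adjacency): L, A

Answer: L A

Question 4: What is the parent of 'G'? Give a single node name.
Scan adjacency: G appears as child of M

Answer: M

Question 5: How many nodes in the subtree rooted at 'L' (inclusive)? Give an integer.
Subtree rooted at L contains: F, L
Count = 2

Answer: 2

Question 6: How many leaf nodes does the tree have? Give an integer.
Leaves (nodes with no children): A, B, D, E, F, G, J

Answer: 7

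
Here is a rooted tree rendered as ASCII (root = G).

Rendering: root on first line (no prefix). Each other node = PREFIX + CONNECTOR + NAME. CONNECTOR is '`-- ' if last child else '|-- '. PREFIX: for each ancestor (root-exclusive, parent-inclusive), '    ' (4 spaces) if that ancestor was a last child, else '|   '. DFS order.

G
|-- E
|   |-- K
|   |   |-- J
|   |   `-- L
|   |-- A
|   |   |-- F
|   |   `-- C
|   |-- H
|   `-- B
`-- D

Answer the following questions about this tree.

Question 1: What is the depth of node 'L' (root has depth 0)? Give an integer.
Path from root to L: G -> E -> K -> L
Depth = number of edges = 3

Answer: 3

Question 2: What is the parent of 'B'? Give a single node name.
Scan adjacency: B appears as child of E

Answer: E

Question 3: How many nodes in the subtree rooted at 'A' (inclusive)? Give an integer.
Subtree rooted at A contains: A, C, F
Count = 3

Answer: 3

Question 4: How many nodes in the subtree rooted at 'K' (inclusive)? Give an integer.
Answer: 3

Derivation:
Subtree rooted at K contains: J, K, L
Count = 3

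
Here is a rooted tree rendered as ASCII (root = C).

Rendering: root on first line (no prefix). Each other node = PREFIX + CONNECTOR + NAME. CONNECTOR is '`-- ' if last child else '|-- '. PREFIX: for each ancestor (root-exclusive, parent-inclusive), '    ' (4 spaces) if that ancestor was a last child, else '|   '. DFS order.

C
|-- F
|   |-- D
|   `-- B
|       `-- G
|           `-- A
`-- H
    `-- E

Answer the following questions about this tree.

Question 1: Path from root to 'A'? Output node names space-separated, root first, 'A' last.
Walk down from root: C -> F -> B -> G -> A

Answer: C F B G A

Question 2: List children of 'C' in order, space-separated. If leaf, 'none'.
Answer: F H

Derivation:
Node C's children (from adjacency): F, H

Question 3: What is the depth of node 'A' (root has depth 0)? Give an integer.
Path from root to A: C -> F -> B -> G -> A
Depth = number of edges = 4

Answer: 4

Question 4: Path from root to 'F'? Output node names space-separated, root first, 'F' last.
Walk down from root: C -> F

Answer: C F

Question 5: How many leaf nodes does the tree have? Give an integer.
Answer: 3

Derivation:
Leaves (nodes with no children): A, D, E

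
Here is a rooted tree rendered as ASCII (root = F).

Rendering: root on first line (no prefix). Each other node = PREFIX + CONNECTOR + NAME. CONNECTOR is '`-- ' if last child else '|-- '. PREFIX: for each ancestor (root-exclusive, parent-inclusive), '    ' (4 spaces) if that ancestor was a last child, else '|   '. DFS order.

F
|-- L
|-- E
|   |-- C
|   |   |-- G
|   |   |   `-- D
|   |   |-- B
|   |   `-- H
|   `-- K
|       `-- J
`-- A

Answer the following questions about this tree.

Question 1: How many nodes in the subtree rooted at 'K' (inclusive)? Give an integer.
Answer: 2

Derivation:
Subtree rooted at K contains: J, K
Count = 2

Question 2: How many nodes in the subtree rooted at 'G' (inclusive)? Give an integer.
Answer: 2

Derivation:
Subtree rooted at G contains: D, G
Count = 2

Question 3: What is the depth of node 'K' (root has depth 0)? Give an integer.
Path from root to K: F -> E -> K
Depth = number of edges = 2

Answer: 2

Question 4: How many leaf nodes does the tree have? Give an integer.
Answer: 6

Derivation:
Leaves (nodes with no children): A, B, D, H, J, L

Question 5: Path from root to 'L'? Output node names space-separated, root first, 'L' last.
Answer: F L

Derivation:
Walk down from root: F -> L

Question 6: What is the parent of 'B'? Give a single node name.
Scan adjacency: B appears as child of C

Answer: C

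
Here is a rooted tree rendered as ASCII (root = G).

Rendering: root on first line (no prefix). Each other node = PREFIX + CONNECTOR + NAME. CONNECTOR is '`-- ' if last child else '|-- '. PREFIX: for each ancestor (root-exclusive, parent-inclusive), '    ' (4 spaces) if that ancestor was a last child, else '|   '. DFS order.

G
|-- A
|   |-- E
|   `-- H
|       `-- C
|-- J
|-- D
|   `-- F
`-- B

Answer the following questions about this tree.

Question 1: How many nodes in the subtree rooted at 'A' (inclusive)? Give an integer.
Answer: 4

Derivation:
Subtree rooted at A contains: A, C, E, H
Count = 4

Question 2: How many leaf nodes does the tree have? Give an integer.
Leaves (nodes with no children): B, C, E, F, J

Answer: 5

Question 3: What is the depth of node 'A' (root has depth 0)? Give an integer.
Answer: 1

Derivation:
Path from root to A: G -> A
Depth = number of edges = 1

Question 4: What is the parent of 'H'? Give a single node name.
Answer: A

Derivation:
Scan adjacency: H appears as child of A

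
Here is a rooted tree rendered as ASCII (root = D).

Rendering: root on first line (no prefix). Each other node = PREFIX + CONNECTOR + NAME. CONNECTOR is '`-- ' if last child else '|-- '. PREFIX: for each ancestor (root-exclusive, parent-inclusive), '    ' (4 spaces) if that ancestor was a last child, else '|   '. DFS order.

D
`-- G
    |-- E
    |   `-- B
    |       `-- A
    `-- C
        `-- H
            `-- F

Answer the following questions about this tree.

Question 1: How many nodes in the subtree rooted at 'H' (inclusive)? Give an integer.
Subtree rooted at H contains: F, H
Count = 2

Answer: 2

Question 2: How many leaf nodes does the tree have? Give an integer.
Answer: 2

Derivation:
Leaves (nodes with no children): A, F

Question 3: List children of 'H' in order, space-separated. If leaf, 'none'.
Answer: F

Derivation:
Node H's children (from adjacency): F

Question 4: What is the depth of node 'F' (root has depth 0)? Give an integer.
Answer: 4

Derivation:
Path from root to F: D -> G -> C -> H -> F
Depth = number of edges = 4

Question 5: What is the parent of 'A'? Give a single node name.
Answer: B

Derivation:
Scan adjacency: A appears as child of B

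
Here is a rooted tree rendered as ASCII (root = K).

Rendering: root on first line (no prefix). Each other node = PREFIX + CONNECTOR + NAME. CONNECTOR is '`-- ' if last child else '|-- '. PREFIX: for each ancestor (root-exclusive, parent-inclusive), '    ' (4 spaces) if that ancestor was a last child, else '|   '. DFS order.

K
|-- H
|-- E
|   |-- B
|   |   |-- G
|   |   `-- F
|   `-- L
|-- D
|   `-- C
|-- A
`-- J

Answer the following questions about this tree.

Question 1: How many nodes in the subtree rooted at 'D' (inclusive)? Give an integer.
Answer: 2

Derivation:
Subtree rooted at D contains: C, D
Count = 2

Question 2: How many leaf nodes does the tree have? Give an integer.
Answer: 7

Derivation:
Leaves (nodes with no children): A, C, F, G, H, J, L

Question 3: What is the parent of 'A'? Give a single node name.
Answer: K

Derivation:
Scan adjacency: A appears as child of K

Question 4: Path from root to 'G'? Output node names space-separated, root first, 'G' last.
Walk down from root: K -> E -> B -> G

Answer: K E B G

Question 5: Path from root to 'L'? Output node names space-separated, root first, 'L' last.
Walk down from root: K -> E -> L

Answer: K E L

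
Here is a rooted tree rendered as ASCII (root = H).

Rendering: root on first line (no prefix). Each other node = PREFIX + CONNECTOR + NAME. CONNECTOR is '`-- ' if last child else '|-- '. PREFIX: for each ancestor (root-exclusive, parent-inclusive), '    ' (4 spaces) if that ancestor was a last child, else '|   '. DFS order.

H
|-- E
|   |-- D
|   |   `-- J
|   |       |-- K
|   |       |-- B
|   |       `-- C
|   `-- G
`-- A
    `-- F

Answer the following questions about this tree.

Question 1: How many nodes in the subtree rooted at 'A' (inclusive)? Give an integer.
Answer: 2

Derivation:
Subtree rooted at A contains: A, F
Count = 2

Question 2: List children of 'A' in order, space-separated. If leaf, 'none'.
Answer: F

Derivation:
Node A's children (from adjacency): F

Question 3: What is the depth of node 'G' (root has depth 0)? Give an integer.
Answer: 2

Derivation:
Path from root to G: H -> E -> G
Depth = number of edges = 2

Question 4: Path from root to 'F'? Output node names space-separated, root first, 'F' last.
Answer: H A F

Derivation:
Walk down from root: H -> A -> F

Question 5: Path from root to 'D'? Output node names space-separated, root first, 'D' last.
Walk down from root: H -> E -> D

Answer: H E D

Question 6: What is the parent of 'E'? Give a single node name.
Scan adjacency: E appears as child of H

Answer: H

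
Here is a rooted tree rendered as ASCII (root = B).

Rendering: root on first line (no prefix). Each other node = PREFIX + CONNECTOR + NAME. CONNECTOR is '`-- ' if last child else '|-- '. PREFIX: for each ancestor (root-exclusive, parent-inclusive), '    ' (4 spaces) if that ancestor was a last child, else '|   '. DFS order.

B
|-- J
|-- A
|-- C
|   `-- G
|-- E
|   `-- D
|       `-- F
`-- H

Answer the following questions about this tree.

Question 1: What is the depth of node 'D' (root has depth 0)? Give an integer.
Path from root to D: B -> E -> D
Depth = number of edges = 2

Answer: 2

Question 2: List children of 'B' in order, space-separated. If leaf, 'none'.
Node B's children (from adjacency): J, A, C, E, H

Answer: J A C E H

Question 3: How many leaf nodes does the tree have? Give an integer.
Leaves (nodes with no children): A, F, G, H, J

Answer: 5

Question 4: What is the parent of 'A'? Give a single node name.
Scan adjacency: A appears as child of B

Answer: B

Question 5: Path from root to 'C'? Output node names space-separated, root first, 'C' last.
Answer: B C

Derivation:
Walk down from root: B -> C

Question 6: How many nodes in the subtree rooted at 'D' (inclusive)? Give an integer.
Subtree rooted at D contains: D, F
Count = 2

Answer: 2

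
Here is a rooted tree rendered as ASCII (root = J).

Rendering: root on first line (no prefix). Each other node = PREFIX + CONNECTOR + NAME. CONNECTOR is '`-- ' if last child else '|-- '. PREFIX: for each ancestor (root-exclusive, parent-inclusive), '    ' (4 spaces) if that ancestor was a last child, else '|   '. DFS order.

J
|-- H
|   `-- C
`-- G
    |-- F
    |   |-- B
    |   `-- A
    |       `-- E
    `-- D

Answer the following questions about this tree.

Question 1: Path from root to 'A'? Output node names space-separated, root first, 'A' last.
Answer: J G F A

Derivation:
Walk down from root: J -> G -> F -> A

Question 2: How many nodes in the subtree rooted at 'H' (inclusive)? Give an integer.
Answer: 2

Derivation:
Subtree rooted at H contains: C, H
Count = 2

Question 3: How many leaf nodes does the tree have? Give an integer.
Answer: 4

Derivation:
Leaves (nodes with no children): B, C, D, E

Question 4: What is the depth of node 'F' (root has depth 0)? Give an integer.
Path from root to F: J -> G -> F
Depth = number of edges = 2

Answer: 2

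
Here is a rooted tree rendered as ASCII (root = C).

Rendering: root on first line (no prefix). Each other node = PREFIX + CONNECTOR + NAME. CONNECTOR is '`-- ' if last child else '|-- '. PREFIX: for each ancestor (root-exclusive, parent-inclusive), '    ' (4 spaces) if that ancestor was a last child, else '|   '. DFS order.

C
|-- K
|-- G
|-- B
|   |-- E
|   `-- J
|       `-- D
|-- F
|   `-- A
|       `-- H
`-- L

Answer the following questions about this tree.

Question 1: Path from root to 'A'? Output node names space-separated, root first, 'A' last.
Walk down from root: C -> F -> A

Answer: C F A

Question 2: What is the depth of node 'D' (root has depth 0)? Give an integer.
Answer: 3

Derivation:
Path from root to D: C -> B -> J -> D
Depth = number of edges = 3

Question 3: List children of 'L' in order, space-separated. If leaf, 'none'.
Node L's children (from adjacency): (leaf)

Answer: none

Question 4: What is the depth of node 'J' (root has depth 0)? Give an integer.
Answer: 2

Derivation:
Path from root to J: C -> B -> J
Depth = number of edges = 2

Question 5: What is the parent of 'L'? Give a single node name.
Answer: C

Derivation:
Scan adjacency: L appears as child of C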